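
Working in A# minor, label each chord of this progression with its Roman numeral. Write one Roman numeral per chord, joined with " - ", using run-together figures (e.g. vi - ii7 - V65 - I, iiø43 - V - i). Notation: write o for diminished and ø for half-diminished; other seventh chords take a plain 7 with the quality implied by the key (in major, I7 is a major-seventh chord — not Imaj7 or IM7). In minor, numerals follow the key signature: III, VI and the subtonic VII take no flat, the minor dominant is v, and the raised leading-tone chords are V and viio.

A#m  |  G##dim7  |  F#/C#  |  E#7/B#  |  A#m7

A#m: minor triad on A# = scale degree 1 → i.
G##dim7 has root G##, degree 7 in A# minor, so viio7.
F#/C# has root F#, degree 6 in A# minor, so VI64.
E#7/B# has root E#, degree 5 in A# minor, so V43.
A#m7: root A# is the tonic; minor seventh chord there is i7.

i - viio7 - VI64 - V43 - i7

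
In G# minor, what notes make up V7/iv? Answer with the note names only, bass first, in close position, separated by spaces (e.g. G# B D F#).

G# B# D# F#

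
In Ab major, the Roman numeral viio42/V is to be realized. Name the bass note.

The applied chord viio42/V is rooted on D: D-F-Ab-Cb.
The figure 42 means third inversion — the seventh is in the bass.

Cb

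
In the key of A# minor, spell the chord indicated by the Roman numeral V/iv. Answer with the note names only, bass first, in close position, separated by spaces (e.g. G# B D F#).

The slash means an applied dominant: we want the dominant of iv. In A# minor, iv is D# minor, and its dominant is built on A#.
Building a major triad on A# gives A#-C##-E#.

A# C## E#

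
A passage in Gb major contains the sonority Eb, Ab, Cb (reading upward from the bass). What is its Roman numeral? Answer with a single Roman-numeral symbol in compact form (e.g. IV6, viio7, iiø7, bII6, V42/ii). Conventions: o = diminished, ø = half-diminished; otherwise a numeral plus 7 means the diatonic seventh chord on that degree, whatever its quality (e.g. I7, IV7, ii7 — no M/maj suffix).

ii64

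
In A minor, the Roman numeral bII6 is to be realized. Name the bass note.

D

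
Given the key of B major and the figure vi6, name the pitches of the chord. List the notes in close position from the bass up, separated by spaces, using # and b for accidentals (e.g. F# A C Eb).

B D# G#

The numeral's case and figure indicate a minor triad. In B major its root, the sixth degree, is G#.
That chord is spelled G#-B-D#.
With the 6 figure the chord is in first inversion; from the bass B upward in close position it reads B-D#-G#.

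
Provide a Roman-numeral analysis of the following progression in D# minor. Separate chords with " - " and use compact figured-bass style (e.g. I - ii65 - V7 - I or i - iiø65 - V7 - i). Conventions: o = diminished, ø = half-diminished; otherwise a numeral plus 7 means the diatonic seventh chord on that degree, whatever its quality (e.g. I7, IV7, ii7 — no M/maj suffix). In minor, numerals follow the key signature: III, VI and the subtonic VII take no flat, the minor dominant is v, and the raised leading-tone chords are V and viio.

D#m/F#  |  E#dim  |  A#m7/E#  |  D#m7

D#m/F#: root D# is the tonic; minor triad there is i6.
E#dim: diminished triad on E# = scale degree 2 → iio.
A#m7/E#: root A# is the dominant; minor seventh chord there is v43.
D#m7: root D# is the tonic; minor seventh chord there is i7.

i6 - iio - v43 - i7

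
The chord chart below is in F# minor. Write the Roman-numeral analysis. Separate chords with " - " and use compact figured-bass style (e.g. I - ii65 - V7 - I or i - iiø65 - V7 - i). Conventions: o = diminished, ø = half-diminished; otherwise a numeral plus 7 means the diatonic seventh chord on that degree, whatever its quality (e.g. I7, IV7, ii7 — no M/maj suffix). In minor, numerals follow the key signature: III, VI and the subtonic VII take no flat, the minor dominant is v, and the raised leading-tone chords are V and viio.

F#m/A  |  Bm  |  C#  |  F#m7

i6 - iv - V - i7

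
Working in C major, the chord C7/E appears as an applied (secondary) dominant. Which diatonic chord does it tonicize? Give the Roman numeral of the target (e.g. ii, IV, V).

IV

The chord is a dominant seventh chord on C.
A dominant resolves down a perfect fifth: C → F. In C major, F is scale degree 4, i.e. IV.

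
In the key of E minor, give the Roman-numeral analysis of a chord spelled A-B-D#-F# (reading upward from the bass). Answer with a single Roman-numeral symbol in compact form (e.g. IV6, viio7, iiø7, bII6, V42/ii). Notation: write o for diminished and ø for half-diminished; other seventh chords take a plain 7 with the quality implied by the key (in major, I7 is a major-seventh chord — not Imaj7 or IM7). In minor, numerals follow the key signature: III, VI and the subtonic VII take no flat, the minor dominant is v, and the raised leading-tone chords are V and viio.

V42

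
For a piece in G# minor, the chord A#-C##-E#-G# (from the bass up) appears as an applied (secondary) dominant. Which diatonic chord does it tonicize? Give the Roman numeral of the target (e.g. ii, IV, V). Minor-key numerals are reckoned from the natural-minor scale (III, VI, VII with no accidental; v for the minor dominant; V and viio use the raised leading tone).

V

The chord is a dominant seventh chord on A#.
A dominant resolves down a perfect fifth: A# → D#. In G# minor, D# is scale degree 5, i.e. V.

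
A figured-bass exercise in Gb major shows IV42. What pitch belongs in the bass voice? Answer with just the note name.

Bb

IV in Gb major has root Cb; the chord is Cb-Eb-Gb-Bb.
The figure 42 means third inversion — the seventh is in the bass.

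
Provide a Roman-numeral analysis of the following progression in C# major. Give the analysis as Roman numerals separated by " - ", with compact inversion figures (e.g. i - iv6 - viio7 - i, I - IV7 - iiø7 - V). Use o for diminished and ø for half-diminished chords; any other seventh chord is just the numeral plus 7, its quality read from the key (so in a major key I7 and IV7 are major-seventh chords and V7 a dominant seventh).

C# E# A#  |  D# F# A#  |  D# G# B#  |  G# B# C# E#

vi6 - ii - V64 - I43

C#-E#-A#: minor triad on A# = scale degree 6 → vi6.
D#-F#-A#: minor triad on D# = scale degree 2 → ii.
D#-G#-B#: major triad on G# = scale degree 5 → V64.
G#-B#-C#-E#: major seventh chord on C# = scale degree 1 → I43.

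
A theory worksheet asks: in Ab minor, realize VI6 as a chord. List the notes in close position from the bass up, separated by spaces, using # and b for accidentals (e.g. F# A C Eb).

In Ab minor, the sixth degree is Fb, and the diatonic chord built there is a major triad.
Stacking thirds from Fb gives Fb-Ab-Cb.
With the 6 figure the chord is in first inversion; from the bass Ab upward in close position it reads Ab-Cb-Fb.

Ab Cb Fb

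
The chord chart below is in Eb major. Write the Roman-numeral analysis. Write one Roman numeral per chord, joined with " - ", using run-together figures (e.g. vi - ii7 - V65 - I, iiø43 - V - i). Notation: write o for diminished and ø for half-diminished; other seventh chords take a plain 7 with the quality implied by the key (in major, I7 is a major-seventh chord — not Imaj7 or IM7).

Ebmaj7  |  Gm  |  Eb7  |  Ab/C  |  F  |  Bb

I7 - iii - V7/IV - IV6 - V/V - V

Ebmaj7: root Eb is the tonic; major seventh chord there is I7.
Gm: root G is the mediant; minor triad there is iii.
Eb7: a dominant seventh chord on Eb, the applied dominant of IV → V7/IV.
Ab/C: root Ab is the subdominant; major triad there is IV6.
F is the secondary dominant of V (major triad on F): V/V.
Bb has root Bb, degree 5 in Eb major, so V.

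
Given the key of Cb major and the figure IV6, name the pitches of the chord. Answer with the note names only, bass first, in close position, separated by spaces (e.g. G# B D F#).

Ab Cb Fb

The numeral's case and figure indicate a major triad. In Cb major its root, the fourth degree, is Fb.
That chord is spelled Fb-Ab-Cb.
With the 6 figure the chord is in first inversion; from the bass Ab upward in close position it reads Ab-Cb-Fb.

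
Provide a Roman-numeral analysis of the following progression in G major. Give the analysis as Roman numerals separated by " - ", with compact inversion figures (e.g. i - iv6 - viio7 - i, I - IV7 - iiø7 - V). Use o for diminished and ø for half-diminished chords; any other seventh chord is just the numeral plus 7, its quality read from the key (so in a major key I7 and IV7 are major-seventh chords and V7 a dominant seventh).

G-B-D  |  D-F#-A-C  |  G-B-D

I - V7 - I

G-B-D: root G is the tonic; major triad there is I.
D-F#-A-C has root D, degree 5 in G major, so V7.
G-B-D: major triad on G = scale degree 1 → I.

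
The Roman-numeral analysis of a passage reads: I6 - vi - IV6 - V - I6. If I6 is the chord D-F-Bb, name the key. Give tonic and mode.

Bb major

I6 is given as D-F-Bb — a major triad with root Bb.
If Bb is scale degree 1 and the mode makes that degree carry a major triad, the tonic is Bb and the mode is major.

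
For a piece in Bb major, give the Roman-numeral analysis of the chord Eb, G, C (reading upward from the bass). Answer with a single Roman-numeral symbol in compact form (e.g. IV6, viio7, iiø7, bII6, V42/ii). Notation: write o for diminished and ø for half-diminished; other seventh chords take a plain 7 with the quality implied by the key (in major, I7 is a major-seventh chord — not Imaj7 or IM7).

The pitches C-Eb-G form a minor triad rooted on C.
C is scale degree 2 in Bb major, and a minor triad on that degree is written ii.
With Eb in the bass the chord is in first inversion, so the figured bass is 6.

ii6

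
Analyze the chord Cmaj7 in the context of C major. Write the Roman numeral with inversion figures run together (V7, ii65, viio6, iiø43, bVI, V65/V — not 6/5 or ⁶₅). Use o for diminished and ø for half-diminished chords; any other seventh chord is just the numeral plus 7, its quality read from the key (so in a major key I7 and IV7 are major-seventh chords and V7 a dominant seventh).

I7

Stacked in thirds the chord is C-E-G-B: a major seventh chord on C.
C is scale degree 1 in C major, and a major seventh chord on that degree is written I7.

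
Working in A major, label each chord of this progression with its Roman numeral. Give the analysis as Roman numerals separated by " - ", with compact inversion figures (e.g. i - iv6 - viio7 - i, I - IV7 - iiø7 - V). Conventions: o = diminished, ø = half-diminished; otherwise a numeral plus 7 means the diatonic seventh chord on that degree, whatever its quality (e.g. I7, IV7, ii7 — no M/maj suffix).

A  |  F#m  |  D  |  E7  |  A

A has root A, degree 1 in A major, so I.
F#m: root F# is the submediant; minor triad there is vi.
D: root D is the subdominant; major triad there is IV.
E7: dominant seventh chord on E = scale degree 5 → V7.
A has root A, degree 1 in A major, so I.

I - vi - IV - V7 - I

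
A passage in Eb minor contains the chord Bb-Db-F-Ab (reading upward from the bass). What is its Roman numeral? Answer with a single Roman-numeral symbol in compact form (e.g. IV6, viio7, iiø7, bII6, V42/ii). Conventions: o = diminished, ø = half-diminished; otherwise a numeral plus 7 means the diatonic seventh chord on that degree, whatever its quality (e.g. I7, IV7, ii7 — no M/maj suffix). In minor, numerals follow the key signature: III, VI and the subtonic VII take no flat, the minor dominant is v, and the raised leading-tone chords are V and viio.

v7

The pitches Bb-Db-F-Ab form a minor seventh chord rooted on Bb.
Bb is scale degree 5 in Eb minor, and a minor seventh chord on that degree is written v7.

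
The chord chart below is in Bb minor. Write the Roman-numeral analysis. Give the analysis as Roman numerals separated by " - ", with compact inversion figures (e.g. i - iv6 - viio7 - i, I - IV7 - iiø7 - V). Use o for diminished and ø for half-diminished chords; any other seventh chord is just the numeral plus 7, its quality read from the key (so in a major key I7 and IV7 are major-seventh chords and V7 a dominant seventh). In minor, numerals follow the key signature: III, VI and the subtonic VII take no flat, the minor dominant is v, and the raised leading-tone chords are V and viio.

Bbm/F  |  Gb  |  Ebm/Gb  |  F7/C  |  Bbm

i64 - VI - iv6 - V43 - i

Bbm/F: root Bb is the tonic; minor triad there is i64.
Gb: root Gb is the submediant; major triad there is VI.
Ebm/Gb: root Eb is the subdominant; minor triad there is iv6.
F7/C: root F is the dominant; dominant seventh chord there is V43.
Bbm: minor triad on Bb = scale degree 1 → i.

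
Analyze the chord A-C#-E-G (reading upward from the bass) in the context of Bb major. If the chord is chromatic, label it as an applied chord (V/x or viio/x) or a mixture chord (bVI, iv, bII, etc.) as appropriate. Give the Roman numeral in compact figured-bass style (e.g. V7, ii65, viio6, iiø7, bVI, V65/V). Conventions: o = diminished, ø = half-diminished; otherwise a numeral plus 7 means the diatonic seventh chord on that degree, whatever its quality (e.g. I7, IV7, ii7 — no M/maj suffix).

V7/iii

Stacked in thirds the chord is A-C#-E-G: a dominant seventh chord on A.
A is not a diatonic chord root with this quality in Bb major, but it lies a perfect fifth above D (iii), so the chord functions as an applied dominant of iii.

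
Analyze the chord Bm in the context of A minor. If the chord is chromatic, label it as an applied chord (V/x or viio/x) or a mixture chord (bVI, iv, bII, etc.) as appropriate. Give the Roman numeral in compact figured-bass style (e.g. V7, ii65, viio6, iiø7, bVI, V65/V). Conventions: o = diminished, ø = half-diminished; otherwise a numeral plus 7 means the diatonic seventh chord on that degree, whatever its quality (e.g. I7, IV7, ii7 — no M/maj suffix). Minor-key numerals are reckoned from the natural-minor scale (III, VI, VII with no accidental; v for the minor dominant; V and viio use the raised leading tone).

ii

Stacked in thirds the chord is B-D-F#: a minor triad on B.
B is the second degree of A minor. This is the minor supertonic, borrowed from the parallel major (the Dorian ii).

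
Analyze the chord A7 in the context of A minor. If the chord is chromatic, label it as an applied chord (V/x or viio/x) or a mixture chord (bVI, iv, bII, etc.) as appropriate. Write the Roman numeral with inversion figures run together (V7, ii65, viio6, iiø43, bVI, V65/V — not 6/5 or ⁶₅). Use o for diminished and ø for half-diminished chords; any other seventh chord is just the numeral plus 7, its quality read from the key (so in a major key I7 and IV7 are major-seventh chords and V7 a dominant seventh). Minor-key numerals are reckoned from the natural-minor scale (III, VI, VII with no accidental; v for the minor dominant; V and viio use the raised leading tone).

The pitches A-C#-E-G form a dominant seventh chord rooted on A.
A is not a diatonic chord root with this quality in A minor, but it lies a perfect fifth above D (iv), so the chord functions as an applied dominant of iv.

V7/iv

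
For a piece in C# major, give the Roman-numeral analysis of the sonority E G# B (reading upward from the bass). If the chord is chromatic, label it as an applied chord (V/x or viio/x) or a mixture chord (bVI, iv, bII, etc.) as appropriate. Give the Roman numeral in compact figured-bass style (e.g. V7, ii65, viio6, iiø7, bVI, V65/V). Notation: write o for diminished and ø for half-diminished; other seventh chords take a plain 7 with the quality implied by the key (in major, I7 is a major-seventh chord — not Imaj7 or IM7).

The pitches E-G#-B form a major triad rooted on E.
E is the lowered third degree of C# major (diatonic 3 would be E#). This is a major triad on the lowered third degree, borrowed from the parallel minor.

bIII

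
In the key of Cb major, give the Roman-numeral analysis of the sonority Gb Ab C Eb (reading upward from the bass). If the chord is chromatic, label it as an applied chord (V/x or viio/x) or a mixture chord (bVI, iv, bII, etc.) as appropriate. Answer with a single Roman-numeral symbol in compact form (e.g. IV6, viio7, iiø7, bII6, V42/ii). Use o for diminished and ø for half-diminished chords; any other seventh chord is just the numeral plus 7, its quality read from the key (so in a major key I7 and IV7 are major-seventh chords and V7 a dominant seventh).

V42/ii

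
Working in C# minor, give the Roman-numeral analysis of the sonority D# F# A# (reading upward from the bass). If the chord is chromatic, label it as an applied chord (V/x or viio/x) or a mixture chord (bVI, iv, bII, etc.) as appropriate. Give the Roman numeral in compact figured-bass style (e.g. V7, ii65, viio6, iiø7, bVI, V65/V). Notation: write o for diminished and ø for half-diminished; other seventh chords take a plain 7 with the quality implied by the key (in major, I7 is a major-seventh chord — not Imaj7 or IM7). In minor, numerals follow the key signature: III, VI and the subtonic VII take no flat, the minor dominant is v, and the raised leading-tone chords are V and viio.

ii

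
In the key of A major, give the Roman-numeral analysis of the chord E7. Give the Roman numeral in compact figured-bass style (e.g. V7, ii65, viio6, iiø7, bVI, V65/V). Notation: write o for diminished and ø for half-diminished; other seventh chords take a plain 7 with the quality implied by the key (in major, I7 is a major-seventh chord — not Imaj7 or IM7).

Stacked in thirds the chord is E-G#-B-D: a dominant seventh chord on E.
E is scale degree 5 in A major, and a dominant seventh chord on that degree is written V7.

V7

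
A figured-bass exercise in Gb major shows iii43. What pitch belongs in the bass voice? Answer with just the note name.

F

iii in Gb major has root Bb; the chord is Bb-Db-F-Ab.
The figure 43 means second inversion — the fifth is in the bass.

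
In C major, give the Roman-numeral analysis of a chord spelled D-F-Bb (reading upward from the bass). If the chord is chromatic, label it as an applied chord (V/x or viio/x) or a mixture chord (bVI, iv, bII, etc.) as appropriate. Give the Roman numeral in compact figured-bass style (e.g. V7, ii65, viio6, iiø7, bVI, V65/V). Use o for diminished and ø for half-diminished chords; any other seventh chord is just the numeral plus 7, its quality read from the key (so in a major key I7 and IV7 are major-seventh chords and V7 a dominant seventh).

bVII6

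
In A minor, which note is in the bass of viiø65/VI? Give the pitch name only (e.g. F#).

G

The applied chord viiø65/VI is rooted on E: E-G-Bb-D.
The figure 65 means first inversion — the third is in the bass.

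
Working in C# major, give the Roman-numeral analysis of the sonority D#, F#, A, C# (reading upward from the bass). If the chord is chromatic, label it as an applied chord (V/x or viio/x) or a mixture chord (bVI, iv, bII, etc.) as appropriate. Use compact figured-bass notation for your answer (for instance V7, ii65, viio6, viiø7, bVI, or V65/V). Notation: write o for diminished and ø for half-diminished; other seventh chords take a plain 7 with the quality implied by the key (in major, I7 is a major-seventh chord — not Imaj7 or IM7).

Stacked in thirds the chord is D#-F#-A-C#: a half-diminished seventh chord on D#.
D# is the second degree of C# major. This is the half-diminished supertonic seventh, borrowed from the parallel minor.

iiø7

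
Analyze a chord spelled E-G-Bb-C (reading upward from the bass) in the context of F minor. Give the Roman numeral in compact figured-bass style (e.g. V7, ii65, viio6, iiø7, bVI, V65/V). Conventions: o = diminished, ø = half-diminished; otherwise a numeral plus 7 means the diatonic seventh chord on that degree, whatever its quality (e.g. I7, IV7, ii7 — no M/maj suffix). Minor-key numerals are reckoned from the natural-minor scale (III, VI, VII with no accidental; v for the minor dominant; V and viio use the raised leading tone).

Stacked in thirds the chord is C-E-G-Bb: a dominant seventh chord on C.
In F minor, C is the dominant; the diatonic dominant seventh chord there is V7.
With E in the bass the chord is in first inversion, so the figured bass is 65.

V65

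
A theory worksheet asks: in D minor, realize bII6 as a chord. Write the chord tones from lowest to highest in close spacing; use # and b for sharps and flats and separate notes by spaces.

Scale degree 2 in D minor is E; lowering it a half step gives Eb. bII6 is the Neapolitan sixth — a major triad on the lowered second degree, here in its customary first inversion.
So the chord is Eb-G-Bb, a major triad.
The figured bass 6 indicates first inversion, placing the third (G) in the bass: G-Bb-Eb.

G Bb Eb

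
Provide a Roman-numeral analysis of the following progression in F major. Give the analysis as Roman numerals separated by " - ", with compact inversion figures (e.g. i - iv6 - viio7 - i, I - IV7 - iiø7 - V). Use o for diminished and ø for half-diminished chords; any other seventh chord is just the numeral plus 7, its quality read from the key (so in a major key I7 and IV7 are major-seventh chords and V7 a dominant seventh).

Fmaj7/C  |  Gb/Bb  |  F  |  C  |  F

I43 - bII6 - I - V - I

Fmaj7/C: major seventh chord on F = scale degree 1 → I43.
Gb/Bb: Gb with this quality isn't in the key; a major triad on b2 is the Neapolitan sixth, bII6 (third, Bb, in the bass — hence the 6).
F: major triad on F = scale degree 1 → I.
C: major triad on C = scale degree 5 → V.
F: major triad on F = scale degree 1 → I.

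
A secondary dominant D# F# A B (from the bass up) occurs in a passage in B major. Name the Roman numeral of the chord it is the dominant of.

The chord is a dominant seventh chord on B.
A dominant resolves down a perfect fifth: B → E. In B major, E is scale degree 4, i.e. IV.

IV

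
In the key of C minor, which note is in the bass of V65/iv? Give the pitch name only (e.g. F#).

The applied chord V65/iv is rooted on C: C-E-G-Bb.
The figure 65 means first inversion — the third is in the bass.

E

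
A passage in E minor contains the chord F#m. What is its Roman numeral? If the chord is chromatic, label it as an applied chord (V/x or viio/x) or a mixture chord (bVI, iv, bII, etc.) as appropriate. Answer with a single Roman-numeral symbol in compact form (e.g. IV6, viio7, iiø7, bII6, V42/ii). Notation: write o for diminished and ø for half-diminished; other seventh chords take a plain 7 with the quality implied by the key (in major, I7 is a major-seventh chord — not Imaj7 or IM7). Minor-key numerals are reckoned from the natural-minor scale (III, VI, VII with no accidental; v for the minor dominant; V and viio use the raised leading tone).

ii

The pitches F#-A-C# form a minor triad rooted on F#.
F# is the second degree of E minor. This is the minor supertonic, borrowed from the parallel major (the Dorian ii).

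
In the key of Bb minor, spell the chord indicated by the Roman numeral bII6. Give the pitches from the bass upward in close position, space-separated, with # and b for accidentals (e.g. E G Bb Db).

Eb Gb Cb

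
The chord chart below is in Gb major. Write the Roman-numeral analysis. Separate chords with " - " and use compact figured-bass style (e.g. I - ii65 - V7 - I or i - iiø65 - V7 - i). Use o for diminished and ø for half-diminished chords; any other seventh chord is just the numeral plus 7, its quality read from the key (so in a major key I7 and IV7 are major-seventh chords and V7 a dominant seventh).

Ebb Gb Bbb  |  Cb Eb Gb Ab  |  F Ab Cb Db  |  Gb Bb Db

bVI - ii65 - V65 - I

Ebb-Gb-Bbb is non-diatonic — bVI, a mixture chord from Gb minor.
Cb-Eb-Gb-Ab has root Ab, degree 2 in Gb major, so ii65.
F-Ab-Cb-Db: root Db is the dominant; dominant seventh chord there is V65.
Gb-Bb-Db: major triad on Gb = scale degree 1 → I.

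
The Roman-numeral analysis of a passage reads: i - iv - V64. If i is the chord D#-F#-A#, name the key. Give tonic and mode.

D# minor

The chord D#m is a minor triad rooted on D#; its label is i.
If D# is scale degree 1 and the mode makes that degree carry a minor triad, the tonic is D# and the mode is minor.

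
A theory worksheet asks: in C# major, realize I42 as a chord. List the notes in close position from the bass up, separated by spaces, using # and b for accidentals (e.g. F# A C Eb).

B# C# E# G#

The numeral's case and figure indicate a major seventh chord. In C# major its root, scale degree 1, is C#.
Stacking thirds from C# gives C#-E#-G#-B#.
With the 42 figure the chord is in third inversion; from the bass B# upward in close position it reads B#-C#-E#-G#.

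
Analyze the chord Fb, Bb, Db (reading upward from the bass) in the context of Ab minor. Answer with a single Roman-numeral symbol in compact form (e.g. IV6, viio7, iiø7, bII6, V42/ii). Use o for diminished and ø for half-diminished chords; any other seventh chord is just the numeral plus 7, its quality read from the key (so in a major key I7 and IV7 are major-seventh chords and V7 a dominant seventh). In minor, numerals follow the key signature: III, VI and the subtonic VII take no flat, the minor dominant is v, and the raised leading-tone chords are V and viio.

iio64

Stacked in thirds the chord is Bb-Db-Fb: a diminished triad on Bb.
Bb is scale degree 2 in Ab minor, and a diminished triad on that degree is written iio.
With Fb in the bass the chord is in second inversion, so the figured bass is 64.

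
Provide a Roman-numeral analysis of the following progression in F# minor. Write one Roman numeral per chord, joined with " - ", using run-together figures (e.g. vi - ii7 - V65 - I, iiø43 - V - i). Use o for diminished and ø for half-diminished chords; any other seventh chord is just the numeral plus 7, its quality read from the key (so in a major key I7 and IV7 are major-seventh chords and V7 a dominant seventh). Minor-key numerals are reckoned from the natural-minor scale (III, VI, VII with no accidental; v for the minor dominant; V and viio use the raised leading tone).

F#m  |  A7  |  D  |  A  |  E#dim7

i - V7/VI - VI - III - viio7

F#m: minor triad on F# = scale degree 1 → i.
A7: chromatic; A is V of VI, so V7/VI.
D has root D, degree 6 in F# minor, so VI.
A: major triad on A = scale degree 3 → III.
E#dim7 has root E#, degree 7 in F# minor, so viio7.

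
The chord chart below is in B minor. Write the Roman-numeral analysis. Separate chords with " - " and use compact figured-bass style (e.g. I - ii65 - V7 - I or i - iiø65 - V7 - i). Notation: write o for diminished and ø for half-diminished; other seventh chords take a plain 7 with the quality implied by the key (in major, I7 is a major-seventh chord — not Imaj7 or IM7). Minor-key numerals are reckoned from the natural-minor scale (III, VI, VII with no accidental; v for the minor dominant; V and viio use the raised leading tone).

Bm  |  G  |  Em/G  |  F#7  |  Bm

i - VI - iv6 - V7 - i

Bm has root B, degree 1 in B minor, so i.
G: major triad on G = scale degree 6 → VI.
Em/G has root E, degree 4 in B minor, so iv6.
F#7 has root F#, degree 5 in B minor, so V7.
Bm: root B is the tonic; minor triad there is i.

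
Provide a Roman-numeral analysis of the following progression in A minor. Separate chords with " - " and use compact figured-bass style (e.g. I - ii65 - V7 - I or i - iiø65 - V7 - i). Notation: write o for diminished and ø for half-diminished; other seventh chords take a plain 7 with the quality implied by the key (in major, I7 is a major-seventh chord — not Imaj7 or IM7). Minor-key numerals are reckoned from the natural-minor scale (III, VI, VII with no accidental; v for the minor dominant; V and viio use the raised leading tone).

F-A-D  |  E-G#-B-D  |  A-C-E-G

F-A-D: minor triad on D = scale degree 4 → iv6.
E-G#-B-D has root E, degree 5 in A minor, so V7.
A-C-E-G: minor seventh chord on A = scale degree 1 → i7.

iv6 - V7 - i7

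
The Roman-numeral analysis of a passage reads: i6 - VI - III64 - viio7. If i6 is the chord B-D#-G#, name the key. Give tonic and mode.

G# minor

i6 is given as B-D#-G# — a minor triad with root G#.
If G# is scale degree 1 and the mode makes that degree carry a minor triad, the tonic is G# and the mode is minor.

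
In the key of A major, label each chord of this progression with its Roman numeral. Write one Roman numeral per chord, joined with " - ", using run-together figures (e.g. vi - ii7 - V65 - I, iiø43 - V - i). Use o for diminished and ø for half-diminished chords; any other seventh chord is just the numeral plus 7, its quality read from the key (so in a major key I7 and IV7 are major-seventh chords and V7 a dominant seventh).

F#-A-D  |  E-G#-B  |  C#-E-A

IV6 - V - I6

F#-A-D has root D, degree 4 in A major, so IV6.
E-G#-B: root E is the dominant; major triad there is V.
C#-E-A: root A is the tonic; major triad there is I6.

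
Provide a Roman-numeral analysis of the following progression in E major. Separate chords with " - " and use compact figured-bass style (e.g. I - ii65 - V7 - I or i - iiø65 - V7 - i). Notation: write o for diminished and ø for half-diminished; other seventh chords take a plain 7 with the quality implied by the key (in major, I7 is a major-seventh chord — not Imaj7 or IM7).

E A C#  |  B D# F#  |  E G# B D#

E-A-C#: root A is the subdominant; major triad there is IV64.
B-D#-F#: major triad on B = scale degree 5 → V.
E-G#-B-D#: root E is the tonic; major seventh chord there is I7.

IV64 - V - I7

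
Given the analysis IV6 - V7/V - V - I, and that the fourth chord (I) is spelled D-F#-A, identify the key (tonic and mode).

The anchor chord is a major triad on D, labeled I.
If D is scale degree 1 and the mode makes that degree carry a major triad, the tonic is D and the mode is major.

D major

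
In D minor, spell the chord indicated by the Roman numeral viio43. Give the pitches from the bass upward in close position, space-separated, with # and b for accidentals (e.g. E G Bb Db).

In D minor, the leading-tone chord is built on the raised seventh degree, C#.
Stacking thirds from C# gives C#-E-G-Bb.
With the 43 figure the chord is in second inversion; from the bass G upward in close position it reads G-Bb-C#-E.

G Bb C# E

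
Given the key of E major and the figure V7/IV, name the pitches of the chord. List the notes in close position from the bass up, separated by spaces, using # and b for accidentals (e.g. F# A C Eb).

V7/IV is a secondary dominant — the dominant seventh of IV. IV in E major is A, so the applied chord's root is E, a perfect fifth above.
Building a dominant seventh chord on E gives E-G#-B-D.

E G# B D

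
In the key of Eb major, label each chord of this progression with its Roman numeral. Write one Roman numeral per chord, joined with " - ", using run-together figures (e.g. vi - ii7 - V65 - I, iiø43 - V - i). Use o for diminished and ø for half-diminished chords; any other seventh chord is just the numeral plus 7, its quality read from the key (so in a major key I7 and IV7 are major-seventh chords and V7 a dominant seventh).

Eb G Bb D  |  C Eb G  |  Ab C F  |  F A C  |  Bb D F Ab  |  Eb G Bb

I7 - vi - ii6 - V/V - V7 - I

Eb-G-Bb-D: root Eb is the tonic; major seventh chord there is I7.
C-Eb-G has root C, degree 6 in Eb major, so vi.
Ab-C-F has root F, degree 2 in Eb major, so ii6.
F-A-C is the secondary dominant of V (major triad on F): V/V.
Bb-D-F-Ab has root Bb, degree 5 in Eb major, so V7.
Eb-G-Bb has root Eb, degree 1 in Eb major, so I.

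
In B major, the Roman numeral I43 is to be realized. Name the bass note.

F#

I in B major has root B; the chord is B-D#-F#-A#.
The figure 43 means second inversion — the fifth is in the bass.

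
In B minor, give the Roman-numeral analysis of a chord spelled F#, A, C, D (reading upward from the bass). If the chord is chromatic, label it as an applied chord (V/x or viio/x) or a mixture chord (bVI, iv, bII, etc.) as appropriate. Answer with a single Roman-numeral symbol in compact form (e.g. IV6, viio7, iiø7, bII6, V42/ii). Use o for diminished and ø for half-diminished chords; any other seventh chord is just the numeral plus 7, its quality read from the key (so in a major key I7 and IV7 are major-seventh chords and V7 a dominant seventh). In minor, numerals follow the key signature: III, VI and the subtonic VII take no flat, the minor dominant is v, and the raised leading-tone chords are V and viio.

Stacked in thirds the chord is D-F#-A-C: a dominant seventh chord on D.
D is not a diatonic chord root with this quality in B minor, but it lies a perfect fifth above G (VI), so the chord functions as an applied dominant of VI.
With F# in the bass the chord is in first inversion, so the figured bass is 65.

V65/VI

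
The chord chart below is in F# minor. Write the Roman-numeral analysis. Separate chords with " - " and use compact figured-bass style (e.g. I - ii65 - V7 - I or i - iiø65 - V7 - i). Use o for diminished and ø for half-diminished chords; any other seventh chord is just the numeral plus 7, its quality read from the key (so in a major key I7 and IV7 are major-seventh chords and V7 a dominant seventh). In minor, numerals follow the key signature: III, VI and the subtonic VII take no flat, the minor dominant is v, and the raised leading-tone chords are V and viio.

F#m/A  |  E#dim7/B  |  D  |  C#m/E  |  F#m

F#m/A has root F#, degree 1 in F# minor, so i6.
E#dim7/B has root E#, degree 7 in F# minor, so viio43.
D: major triad on D = scale degree 6 → VI.
C#m/E: root C# is the dominant; minor triad there is v6.
F#m: minor triad on F# = scale degree 1 → i.

i6 - viio43 - VI - v6 - i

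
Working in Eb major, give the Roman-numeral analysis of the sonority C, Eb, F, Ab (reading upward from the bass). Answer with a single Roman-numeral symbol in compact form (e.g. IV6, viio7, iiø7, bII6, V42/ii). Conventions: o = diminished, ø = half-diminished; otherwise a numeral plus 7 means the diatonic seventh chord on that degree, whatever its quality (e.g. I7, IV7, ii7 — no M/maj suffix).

ii43

The pitches F-Ab-C-Eb form a minor seventh chord rooted on F.
In Eb major, F is the supertonic; the diatonic minor seventh chord there is ii7.
With C in the bass the chord is in second inversion, so the figured bass is 43.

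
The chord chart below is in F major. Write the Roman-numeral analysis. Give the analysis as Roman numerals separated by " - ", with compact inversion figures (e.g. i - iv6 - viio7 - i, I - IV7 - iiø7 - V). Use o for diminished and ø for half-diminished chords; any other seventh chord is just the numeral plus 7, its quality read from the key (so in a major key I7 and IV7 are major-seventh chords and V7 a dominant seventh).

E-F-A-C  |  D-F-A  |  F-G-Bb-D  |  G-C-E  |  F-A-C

I42 - vi - ii42 - V64 - I

E-F-A-C: major seventh chord on F = scale degree 1 → I42.
D-F-A has root D, degree 6 in F major, so vi.
F-G-Bb-D: minor seventh chord on G = scale degree 2 → ii42.
G-C-E: root C is the dominant; major triad there is V64.
F-A-C has root F, degree 1 in F major, so I.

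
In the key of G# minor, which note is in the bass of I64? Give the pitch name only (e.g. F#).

I in G# minor has root G#; the chord is G#-B#-D#.
The figure 64 means second inversion — the fifth is in the bass.

D#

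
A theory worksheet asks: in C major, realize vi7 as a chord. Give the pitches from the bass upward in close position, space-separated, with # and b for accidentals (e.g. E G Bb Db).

A C E G

The numeral's case and figure indicate a minor seventh chord. In C major its root, scale degree 6, is A.
That chord is spelled A-C-E-G.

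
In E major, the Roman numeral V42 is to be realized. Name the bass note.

V in E major has root B; the chord is B-D#-F#-A.
The figure 42 means third inversion — the seventh is in the bass.

A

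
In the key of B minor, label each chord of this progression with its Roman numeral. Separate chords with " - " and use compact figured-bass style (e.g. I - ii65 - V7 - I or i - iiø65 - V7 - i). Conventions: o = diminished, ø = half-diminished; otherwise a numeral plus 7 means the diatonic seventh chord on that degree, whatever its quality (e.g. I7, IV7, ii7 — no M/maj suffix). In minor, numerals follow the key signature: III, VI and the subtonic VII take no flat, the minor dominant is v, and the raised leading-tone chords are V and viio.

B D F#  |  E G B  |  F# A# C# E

i - iv - V7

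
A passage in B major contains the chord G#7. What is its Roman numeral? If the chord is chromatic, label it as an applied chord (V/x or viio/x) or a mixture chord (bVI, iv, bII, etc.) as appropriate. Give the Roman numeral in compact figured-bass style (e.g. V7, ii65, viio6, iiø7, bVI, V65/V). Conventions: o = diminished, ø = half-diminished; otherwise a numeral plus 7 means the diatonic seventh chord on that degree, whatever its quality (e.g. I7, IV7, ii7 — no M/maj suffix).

Stacked in thirds the chord is G#-B#-D#-F#: a dominant seventh chord on G#.
G# is not a diatonic chord root with this quality in B major, but it lies a perfect fifth above C# (ii), so the chord functions as an applied dominant of ii.

V7/ii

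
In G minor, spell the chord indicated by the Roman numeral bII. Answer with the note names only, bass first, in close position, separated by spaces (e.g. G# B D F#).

Scale degree 2 in G minor is A; lowering it a half step gives Ab. bII is the Neapolitan chord — a major triad on the lowered second degree.
So the chord is Ab-C-Eb, a major triad.

Ab C Eb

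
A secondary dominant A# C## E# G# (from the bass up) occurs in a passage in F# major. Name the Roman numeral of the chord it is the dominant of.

vi

The chord is a dominant seventh chord on A#.
A dominant resolves down a perfect fifth: A# → D#. In F# major, D# is scale degree 6, i.e. vi.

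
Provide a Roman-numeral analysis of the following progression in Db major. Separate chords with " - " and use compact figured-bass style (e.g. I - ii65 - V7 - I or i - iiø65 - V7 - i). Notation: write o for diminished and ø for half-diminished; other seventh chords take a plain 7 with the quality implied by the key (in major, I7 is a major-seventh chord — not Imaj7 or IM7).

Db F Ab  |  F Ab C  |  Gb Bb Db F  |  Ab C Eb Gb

Db-F-Ab has root Db, degree 1 in Db major, so I.
F-Ab-C has root F, degree 3 in Db major, so iii.
Gb-Bb-Db-F: root Gb is the subdominant; major seventh chord there is IV7.
Ab-C-Eb-Gb has root Ab, degree 5 in Db major, so V7.

I - iii - IV7 - V7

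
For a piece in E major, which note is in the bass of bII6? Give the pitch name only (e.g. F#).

bII in E major has root F; the chord is F-A-C.
The figure 6 means first inversion — the third is in the bass.

A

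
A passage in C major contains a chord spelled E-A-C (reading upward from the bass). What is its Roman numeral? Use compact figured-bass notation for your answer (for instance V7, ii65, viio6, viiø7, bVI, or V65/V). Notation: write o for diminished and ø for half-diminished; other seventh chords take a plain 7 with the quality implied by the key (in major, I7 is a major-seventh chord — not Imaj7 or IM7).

vi64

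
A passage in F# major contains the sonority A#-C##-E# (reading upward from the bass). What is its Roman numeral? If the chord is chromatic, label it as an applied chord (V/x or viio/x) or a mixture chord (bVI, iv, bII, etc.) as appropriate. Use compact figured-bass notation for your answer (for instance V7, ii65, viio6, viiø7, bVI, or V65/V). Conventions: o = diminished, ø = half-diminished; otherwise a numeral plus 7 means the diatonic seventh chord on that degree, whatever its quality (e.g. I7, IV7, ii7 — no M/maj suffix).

V/vi

Stacked in thirds the chord is A#-C##-E#: a major triad on A#.
A# is not a diatonic chord root with this quality in F# major, but it lies a perfect fifth above D# (vi), so the chord functions as an applied dominant of vi.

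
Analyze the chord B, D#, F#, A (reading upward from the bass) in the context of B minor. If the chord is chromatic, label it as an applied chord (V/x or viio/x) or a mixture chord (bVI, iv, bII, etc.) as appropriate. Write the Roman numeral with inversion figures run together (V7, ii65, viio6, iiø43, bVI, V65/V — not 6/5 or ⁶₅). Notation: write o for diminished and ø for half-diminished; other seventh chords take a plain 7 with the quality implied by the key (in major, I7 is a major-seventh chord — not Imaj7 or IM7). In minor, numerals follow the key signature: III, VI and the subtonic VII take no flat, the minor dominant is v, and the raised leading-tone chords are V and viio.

V7/iv

The pitches B-D#-F#-A form a dominant seventh chord rooted on B.
B is not a diatonic chord root with this quality in B minor, but it lies a perfect fifth above E (iv), so the chord functions as an applied dominant of iv.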